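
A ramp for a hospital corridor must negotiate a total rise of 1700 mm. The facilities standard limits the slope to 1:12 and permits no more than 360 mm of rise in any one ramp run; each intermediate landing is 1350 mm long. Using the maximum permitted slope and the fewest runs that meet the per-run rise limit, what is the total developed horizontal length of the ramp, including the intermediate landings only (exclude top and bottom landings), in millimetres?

⌈1700/360⌉ = 5 ramp runs. That means 4 intermediate landings.
Horizontal run for 1700 mm of rise at 1:12 is 1700 × 12 = 20400 mm.
Intermediate landings: 4 × 1350 = 5400 mm.
Total developed length = 20400 + 5400 = 25800 mm.

25800 mm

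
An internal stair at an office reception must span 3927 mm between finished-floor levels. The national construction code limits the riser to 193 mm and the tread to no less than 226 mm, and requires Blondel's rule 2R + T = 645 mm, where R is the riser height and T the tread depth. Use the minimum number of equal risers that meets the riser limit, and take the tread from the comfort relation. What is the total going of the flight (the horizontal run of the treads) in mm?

At most 193 each: 3927/193 = 20.35, giving 21 risers.
Riser R = 3927 / 21 = 187 mm, within the 193 mm limit.
From 2R + T = 645: T = 645 − 374 = 271 mm.
Going = (21 − 1) × 271 = 5420 mm.

5420 mm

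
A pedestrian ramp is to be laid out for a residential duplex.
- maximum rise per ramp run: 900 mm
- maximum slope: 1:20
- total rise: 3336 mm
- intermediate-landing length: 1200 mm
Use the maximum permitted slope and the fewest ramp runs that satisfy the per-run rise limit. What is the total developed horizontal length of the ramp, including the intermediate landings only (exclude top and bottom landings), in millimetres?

At most 900 each: 3336/900 = 3.71, giving 4 ramp runs. That means 3 intermediate landings.
Ramp run (horizontal) at 1:20: 3336 × 20 = 66720 mm.
Intermediate landings: 3 × 1200 = 3600 mm.
Developed length = 66720 + 3600 = 70320 mm.

70320 mm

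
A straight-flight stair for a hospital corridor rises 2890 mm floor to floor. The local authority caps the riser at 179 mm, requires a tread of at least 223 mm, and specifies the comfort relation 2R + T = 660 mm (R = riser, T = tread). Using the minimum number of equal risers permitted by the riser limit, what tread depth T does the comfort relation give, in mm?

320 mm

⌈2890/179⌉ = 17 risers.
R = 2890 ÷ 17 = 170 mm.
Tread T = 660 − 2 × 170 = 320 mm (≥ 223 mm).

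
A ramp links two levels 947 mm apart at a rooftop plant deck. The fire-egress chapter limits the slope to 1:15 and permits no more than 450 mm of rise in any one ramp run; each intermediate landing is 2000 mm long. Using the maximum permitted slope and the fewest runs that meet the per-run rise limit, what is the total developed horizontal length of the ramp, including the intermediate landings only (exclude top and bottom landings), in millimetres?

18205 mm

⌈947/450⌉ = 3 ramp runs. That means 2 intermediate landings.
Horizontal run for 947 mm of rise at 1:15 is 947 × 15 = 14205 mm.
Intermediate landings: 2 × 2000 = 4000 mm.
Total developed length = 14205 + 4000 = 18205 mm.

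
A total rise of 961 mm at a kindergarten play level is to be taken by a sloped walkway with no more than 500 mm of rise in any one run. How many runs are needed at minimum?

961 / 500 = 1.92, so 2 ramp runs are needed.

2 runs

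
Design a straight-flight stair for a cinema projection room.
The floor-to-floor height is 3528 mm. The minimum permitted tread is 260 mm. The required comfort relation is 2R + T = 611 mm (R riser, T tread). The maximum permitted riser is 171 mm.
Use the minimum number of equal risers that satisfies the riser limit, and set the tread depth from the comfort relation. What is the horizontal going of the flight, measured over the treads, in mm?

At most 171 each: 3528/171 = 20.63, giving 21 risers.
R = 3528 ÷ 21 = 168 mm.
T = 611 − 2·168 = 275 mm, which satisfies the 260 mm minimum.
21 risers give 20 treads; going = 20 × 275 = 5500 mm.

5500 mm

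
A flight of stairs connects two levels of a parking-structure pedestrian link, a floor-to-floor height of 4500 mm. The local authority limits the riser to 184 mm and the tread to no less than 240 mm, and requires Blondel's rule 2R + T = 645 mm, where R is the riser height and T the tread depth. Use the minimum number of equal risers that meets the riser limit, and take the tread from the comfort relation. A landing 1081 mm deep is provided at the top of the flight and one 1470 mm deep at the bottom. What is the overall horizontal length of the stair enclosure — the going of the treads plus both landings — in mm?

4500 / 184 = 24.457 → round up to 25 risers.
Each riser is 4500/25 = 180 mm (≤ 184 mm).
From 2R + T = 645: T = 645 − 360 = 285 mm.
25 risers give 24 treads; going = 24 × 285 = 6840 mm.
Enclosure = 6840 + 1081 + 1470 = 9391 mm.

9391 mm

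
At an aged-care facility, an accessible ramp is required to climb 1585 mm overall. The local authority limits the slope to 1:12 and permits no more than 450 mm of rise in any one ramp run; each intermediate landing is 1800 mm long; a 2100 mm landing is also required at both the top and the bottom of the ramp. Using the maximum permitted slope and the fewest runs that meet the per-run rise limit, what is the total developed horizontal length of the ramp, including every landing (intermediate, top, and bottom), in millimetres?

⌈1585/450⌉ = 4 ramp runs. That means 3 intermediate landings.
Horizontal run for 1585 mm of rise at 1:12 is 1585 × 12 = 19020 mm.
3 intermediate landings contribute 3 × 1800 = 5400 mm.
Top and bottom landings: 2 × 2100 = 4200 mm.
Total = 19020 + 5400 + 4200 = 28620 mm.

28620 mm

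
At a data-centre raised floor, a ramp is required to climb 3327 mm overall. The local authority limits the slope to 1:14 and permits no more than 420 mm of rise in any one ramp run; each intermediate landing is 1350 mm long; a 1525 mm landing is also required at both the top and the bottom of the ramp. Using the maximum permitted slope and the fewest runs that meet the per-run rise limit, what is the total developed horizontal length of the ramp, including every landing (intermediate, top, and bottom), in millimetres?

3327 / 420 = 7.92, so 8 ramp runs are needed. That means 7 intermediate landings.
Ramp run (horizontal) at 1:14: 3327 × 14 = 46578 mm.
Intermediate landings: 7 × 1350 = 9450 mm.
Top and bottom landings: 2 × 1525 = 3050 mm.
Total = 46578 + 9450 + 3050 = 59078 mm.

59078 mm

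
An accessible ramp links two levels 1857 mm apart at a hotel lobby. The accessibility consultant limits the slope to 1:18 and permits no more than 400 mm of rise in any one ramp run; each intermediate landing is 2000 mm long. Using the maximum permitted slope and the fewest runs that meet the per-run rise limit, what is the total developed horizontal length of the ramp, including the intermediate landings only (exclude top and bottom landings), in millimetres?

1857 / 400 = 4.643 → round up to 5 ramp runs. That means 4 intermediate landings.
Horizontal run for 1857 mm of rise at 1:18 is 1857 × 18 = 33426 mm.
Intermediate landings: 4 × 2000 = 8000 mm.
Developed length = 33426 + 8000 = 41426 mm.

41426 mm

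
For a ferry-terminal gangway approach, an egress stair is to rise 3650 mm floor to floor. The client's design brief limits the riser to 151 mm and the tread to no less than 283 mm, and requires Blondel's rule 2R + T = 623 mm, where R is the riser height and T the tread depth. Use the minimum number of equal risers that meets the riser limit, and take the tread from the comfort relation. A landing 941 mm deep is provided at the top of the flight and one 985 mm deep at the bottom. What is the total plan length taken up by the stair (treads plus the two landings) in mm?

⌈3650/151⌉ = 25 risers.
Riser R = 3650 / 25 = 146 mm, within the 151 mm limit.
Tread T = 623 − 2 × 146 = 331 mm (≥ 283 mm).
Treads = 25 − 1 = 24; going = 24 × 331 = 7944 mm.
Enclosure = 7944 + 941 + 985 = 9870 mm.

9870 mm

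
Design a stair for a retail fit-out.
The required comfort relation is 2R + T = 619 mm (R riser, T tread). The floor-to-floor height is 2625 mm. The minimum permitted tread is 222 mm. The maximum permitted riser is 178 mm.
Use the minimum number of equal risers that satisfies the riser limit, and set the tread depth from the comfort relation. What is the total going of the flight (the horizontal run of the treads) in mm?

3766 mm

2625 / 178 = 14.747 → round up to 15 risers.
Riser R = 2625 / 15 = 175 mm, within the 178 mm limit.
From 2R + T = 619: T = 619 − 350 = 269 mm.
15 risers give 14 treads; going = 14 × 269 = 3766 mm.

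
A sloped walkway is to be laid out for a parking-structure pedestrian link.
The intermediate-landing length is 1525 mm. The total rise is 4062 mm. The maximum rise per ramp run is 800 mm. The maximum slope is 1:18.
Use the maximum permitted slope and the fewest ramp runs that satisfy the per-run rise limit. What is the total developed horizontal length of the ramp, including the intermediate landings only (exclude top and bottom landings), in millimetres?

At most 800 each: 4062/800 = 5.08, giving 6 ramp runs. That means 5 intermediate landings.
Horizontal run for 4062 mm of rise at 1:18 is 4062 × 18 = 73116 mm.
Intermediate landings: 5 × 1525 = 7625 mm.
Total developed length = 73116 + 7625 = 80741 mm.

80741 mm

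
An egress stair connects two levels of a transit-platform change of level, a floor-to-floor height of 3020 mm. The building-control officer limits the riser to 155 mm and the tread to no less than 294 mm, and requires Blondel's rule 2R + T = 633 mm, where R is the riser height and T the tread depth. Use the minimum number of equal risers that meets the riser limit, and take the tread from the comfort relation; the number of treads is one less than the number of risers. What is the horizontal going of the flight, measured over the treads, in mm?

3020 / 155 = 19.48, so 20 risers are needed.
R = 3020 ÷ 20 = 151 mm.
Tread T = 633 − 2 × 151 = 331 mm (≥ 294 mm).
Going = (20 − 1) × 331 = 6289 mm.

6289 mm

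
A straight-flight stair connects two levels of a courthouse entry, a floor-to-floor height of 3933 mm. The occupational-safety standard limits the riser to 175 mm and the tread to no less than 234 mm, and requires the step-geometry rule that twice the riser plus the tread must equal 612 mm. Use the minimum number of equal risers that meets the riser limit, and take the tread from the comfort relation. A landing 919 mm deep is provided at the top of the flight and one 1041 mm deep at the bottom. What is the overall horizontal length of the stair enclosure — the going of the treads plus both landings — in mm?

7900 mm

3933 / 175 = 22.474 → round up to 23 risers.
Each riser is 3933/23 = 171 mm (≤ 175 mm).
From 2R + T = 612: T = 612 − 342 = 270 mm.
Going = (23 − 1) × 270 = 5940 mm.
Enclosure = 5940 + 919 + 1041 = 7900 mm.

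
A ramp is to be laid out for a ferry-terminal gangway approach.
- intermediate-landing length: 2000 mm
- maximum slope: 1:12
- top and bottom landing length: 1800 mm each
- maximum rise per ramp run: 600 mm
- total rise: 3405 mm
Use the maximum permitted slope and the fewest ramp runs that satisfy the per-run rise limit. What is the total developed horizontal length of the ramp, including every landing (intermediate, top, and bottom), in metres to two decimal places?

54.46 m

3405 / 600 = 5.675 → round up to 6 ramp runs. That means 5 intermediate landings.
Ramp run (horizontal) at 1:12: 3405 × 12 = 40860 mm.
Intermediate landings: 5 × 2000 = 10000 mm.
Top and bottom landings: 2 × 1800 = 3600 mm.
Total = 40860 + 10000 + 3600 = 54460 mm.
= 54.46 m.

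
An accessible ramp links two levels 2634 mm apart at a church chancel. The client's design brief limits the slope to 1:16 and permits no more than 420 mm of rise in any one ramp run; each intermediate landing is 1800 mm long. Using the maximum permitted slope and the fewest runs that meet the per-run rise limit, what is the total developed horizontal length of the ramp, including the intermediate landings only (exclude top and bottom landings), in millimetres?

52944 mm

2634 / 420 = 6.271 → round up to 7 ramp runs. That means 6 intermediate landings.
Horizontal run for 2634 mm of rise at 1:16 is 2634 × 16 = 42144 mm.
Intermediate landings: 6 × 1800 = 10800 mm.
Total developed length = 42144 + 10800 = 52944 mm.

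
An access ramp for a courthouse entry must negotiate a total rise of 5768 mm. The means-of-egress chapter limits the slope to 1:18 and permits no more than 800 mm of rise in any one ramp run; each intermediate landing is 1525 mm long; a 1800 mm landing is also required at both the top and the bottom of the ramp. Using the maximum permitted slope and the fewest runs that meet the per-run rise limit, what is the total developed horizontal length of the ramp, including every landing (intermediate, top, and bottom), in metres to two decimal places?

⌈5768/800⌉ = 8 ramp runs. That means 7 intermediate landings.
Horizontal run for 5768 mm of rise at 1:18 is 5768 × 18 = 103824 mm.
Intermediate landings: 7 × 1525 = 10675 mm.
Top and bottom landings: 2 × 1800 = 3600 mm.
Total = 103824 + 10675 + 3600 = 118099 mm.
= 118.10 m.

118.10 m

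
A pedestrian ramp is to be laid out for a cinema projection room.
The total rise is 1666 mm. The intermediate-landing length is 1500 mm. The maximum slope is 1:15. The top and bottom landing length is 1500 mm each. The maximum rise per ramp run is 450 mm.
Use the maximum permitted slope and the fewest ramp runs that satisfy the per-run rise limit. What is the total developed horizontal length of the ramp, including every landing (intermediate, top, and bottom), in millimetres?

32490 mm

1666 / 450 = 3.70, so 4 ramp runs are needed. That means 3 intermediate landings.
Ramp run (horizontal) at 1:15: 1666 × 15 = 24990 mm.
3 intermediate landings contribute 3 × 1500 = 4500 mm.
Top and bottom landings: 2 × 1500 = 3000 mm.
Total = 24990 + 4500 + 3000 = 32490 mm.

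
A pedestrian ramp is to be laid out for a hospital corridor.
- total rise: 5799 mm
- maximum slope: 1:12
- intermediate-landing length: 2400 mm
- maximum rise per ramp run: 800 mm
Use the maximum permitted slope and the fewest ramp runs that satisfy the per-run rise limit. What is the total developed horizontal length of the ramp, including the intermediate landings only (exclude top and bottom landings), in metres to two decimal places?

⌈5799/800⌉ = 8 ramp runs. That means 7 intermediate landings.
Horizontal run for 5799 mm of rise at 1:12 is 5799 × 12 = 69588 mm.
Intermediate landings: 7 × 2400 = 16800 mm.
Developed length = 69588 + 16800 = 86388 mm.
= 86.39 m.

86.39 m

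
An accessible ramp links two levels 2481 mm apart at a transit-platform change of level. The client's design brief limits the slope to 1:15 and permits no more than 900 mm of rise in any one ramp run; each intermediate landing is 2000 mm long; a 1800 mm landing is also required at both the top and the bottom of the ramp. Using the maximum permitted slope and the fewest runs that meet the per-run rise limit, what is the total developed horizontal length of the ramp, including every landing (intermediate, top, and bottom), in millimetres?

44815 mm

2481 / 900 = 2.757 → round up to 3 ramp runs. That means 2 intermediate landings.
Ramp run (horizontal) at 1:15: 2481 × 15 = 37215 mm.
2 intermediate landings contribute 2 × 2000 = 4000 mm.
Top and bottom landings: 2 × 1800 = 3600 mm.
Total = 37215 + 4000 + 3600 = 44815 mm.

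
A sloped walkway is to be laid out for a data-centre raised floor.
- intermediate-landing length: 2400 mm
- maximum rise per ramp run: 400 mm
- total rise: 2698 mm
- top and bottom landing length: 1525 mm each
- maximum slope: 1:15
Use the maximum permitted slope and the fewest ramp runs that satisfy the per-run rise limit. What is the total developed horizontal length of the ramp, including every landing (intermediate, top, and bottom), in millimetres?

57920 mm

2698 / 400 = 6.745 → round up to 7 ramp runs. That means 6 intermediate landings.
Ramp run (horizontal) at 1:15: 2698 × 15 = 40470 mm.
Intermediate landings: 6 × 2400 = 14400 mm.
Top and bottom landings: 2 × 1525 = 3050 mm.
Total = 40470 + 14400 + 3050 = 57920 mm.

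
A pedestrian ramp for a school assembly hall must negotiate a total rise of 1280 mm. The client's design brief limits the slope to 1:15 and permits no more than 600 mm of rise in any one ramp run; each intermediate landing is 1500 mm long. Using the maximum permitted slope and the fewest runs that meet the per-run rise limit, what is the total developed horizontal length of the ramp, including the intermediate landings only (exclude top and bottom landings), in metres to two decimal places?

22.20 m

1280 / 600 = 2.13, so 3 ramp runs are needed. That means 2 intermediate landings.
Ramp run (horizontal) at 1:15: 1280 × 15 = 19200 mm.
Intermediate landings: 2 × 1500 = 3000 mm.
Developed length = 19200 + 3000 = 22200 mm.
= 22.20 m.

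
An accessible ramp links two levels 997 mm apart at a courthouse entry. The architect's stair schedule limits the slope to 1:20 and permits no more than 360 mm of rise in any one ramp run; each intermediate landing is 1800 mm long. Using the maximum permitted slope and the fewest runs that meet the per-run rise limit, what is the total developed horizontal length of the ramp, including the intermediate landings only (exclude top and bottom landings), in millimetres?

23540 mm

⌈997/360⌉ = 3 ramp runs. That means 2 intermediate landings.
Horizontal run for 997 mm of rise at 1:20 is 997 × 20 = 19940 mm.
Intermediate landings: 2 × 1800 = 3600 mm.
Developed length = 19940 + 3600 = 23540 mm.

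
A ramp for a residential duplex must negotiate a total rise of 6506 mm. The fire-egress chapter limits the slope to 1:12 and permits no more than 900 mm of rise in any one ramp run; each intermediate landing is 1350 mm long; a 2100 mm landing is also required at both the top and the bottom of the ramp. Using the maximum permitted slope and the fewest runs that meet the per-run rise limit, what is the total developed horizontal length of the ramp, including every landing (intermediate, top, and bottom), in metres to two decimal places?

6506 / 900 = 7.23, so 8 ramp runs are needed. That means 7 intermediate landings.
Horizontal run for 6506 mm of rise at 1:12 is 6506 × 12 = 78072 mm.
7 intermediate landings contribute 7 × 1350 = 9450 mm.
Top and bottom landings: 2 × 2100 = 4200 mm.
Total = 78072 + 9450 + 4200 = 91722 mm.
= 91.72 m.

91.72 m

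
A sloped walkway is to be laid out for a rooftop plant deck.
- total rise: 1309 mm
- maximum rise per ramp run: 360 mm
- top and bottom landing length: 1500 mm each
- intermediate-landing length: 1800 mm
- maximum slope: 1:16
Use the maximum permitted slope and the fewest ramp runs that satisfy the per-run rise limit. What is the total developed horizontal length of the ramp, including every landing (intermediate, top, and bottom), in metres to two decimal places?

⌈1309/360⌉ = 4 ramp runs. That means 3 intermediate landings.
Horizontal run for 1309 mm of rise at 1:16 is 1309 × 16 = 20944 mm.
Intermediate landings: 3 × 1800 = 5400 mm.
Top and bottom landings: 2 × 1500 = 3000 mm.
Total = 20944 + 5400 + 3000 = 29344 mm.
= 29.34 m.

29.34 m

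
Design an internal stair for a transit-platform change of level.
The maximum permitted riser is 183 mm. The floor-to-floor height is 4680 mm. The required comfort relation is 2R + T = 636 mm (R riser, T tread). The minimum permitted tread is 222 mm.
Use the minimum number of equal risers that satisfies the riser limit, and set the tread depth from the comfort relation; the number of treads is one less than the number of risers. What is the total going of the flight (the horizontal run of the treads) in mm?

⌈4680/183⌉ = 26 risers.
Each riser is 4680/26 = 180 mm (≤ 183 mm).
T = 636 − 2·180 = 276 mm, which satisfies the 222 mm minimum.
26 risers give 25 treads; going = 25 × 276 = 6900 mm.

6900 mm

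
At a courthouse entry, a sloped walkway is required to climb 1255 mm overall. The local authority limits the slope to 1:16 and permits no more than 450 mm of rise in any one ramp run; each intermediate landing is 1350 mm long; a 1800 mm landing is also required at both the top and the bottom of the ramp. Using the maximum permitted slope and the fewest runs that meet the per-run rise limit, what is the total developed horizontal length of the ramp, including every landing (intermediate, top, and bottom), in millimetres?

⌈1255/450⌉ = 3 ramp runs. That means 2 intermediate landings.
Ramp run (horizontal) at 1:16: 1255 × 16 = 20080 mm.
Intermediate landings: 2 × 1350 = 2700 mm.
Top and bottom landings: 2 × 1800 = 3600 mm.
Total = 20080 + 2700 + 3600 = 26380 mm.

26380 mm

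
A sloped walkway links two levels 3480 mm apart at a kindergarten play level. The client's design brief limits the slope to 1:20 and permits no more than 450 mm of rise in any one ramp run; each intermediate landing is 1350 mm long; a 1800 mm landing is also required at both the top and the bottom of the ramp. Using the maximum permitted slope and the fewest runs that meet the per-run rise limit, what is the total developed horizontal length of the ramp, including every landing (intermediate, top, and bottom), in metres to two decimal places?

82.65 m

3480 / 450 = 7.733 → round up to 8 ramp runs. That means 7 intermediate landings.
Horizontal run for 3480 mm of rise at 1:20 is 3480 × 20 = 69600 mm.
Intermediate landings: 7 × 1350 = 9450 mm.
Top and bottom landings: 2 × 1800 = 3600 mm.
Total = 69600 + 9450 + 3600 = 82650 mm.
= 82.65 m.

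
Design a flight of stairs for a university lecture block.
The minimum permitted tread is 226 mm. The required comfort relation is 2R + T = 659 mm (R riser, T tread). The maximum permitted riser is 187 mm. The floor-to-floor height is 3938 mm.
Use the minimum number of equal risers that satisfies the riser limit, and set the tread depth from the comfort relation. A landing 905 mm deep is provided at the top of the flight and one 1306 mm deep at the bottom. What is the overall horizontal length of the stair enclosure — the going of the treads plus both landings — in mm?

8532 mm

3938 / 187 = 21.059 → round up to 22 risers.
Each riser is 3938/22 = 179 mm (≤ 187 mm).
Tread T = 659 − 2 × 179 = 301 mm (≥ 226 mm).
Treads = 22 − 1 = 21; going = 21 × 301 = 6321 mm.
Enclosure = 6321 + 905 + 1306 = 8532 mm.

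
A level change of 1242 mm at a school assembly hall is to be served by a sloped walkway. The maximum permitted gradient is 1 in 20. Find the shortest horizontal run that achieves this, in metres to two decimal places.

Run = rise × 20 = 1242 × 20 = 24840 mm.
24840 mm = 24.84 m.

24.84 m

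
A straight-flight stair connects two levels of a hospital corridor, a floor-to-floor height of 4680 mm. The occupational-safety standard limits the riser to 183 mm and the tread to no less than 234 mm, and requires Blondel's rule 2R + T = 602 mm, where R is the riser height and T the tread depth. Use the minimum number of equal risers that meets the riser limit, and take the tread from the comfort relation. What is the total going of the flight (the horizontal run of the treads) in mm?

6050 mm

At most 183 each: 4680/183 = 25.57, giving 26 risers.
Each riser is 4680/26 = 180 mm (≤ 183 mm).
T = 602 − 2·180 = 242 mm, which satisfies the 234 mm minimum.
Treads = 26 − 1 = 25; going = 25 × 242 = 6050 mm.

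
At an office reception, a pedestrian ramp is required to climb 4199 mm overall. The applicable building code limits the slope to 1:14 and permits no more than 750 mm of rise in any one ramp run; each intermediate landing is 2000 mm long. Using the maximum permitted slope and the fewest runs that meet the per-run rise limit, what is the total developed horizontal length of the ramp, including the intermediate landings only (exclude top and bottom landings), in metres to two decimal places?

68.79 m

⌈4199/750⌉ = 6 ramp runs. That means 5 intermediate landings.
Horizontal run for 4199 mm of rise at 1:14 is 4199 × 14 = 58786 mm.
5 intermediate landings contribute 5 × 2000 = 10000 mm.
Total developed length = 58786 + 10000 = 68786 mm.
= 68.79 m.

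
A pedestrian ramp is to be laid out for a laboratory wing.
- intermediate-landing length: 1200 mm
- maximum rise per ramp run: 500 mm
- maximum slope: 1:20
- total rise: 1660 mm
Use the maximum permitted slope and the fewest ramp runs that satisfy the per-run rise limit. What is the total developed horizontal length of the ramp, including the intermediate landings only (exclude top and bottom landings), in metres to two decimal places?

⌈1660/500⌉ = 4 ramp runs. That means 3 intermediate landings.
Ramp run (horizontal) at 1:20: 1660 × 20 = 33200 mm.
Intermediate landings: 3 × 1200 = 3600 mm.
Developed length = 33200 + 3600 = 36800 mm.
= 36.80 m.

36.80 m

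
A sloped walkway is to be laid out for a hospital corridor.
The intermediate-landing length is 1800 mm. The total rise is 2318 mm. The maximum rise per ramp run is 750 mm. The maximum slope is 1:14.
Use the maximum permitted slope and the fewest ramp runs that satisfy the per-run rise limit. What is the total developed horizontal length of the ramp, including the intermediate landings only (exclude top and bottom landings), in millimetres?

37852 mm

At most 750 each: 2318/750 = 3.09, giving 4 ramp runs. That means 3 intermediate landings.
Ramp run (horizontal) at 1:14: 2318 × 14 = 32452 mm.
Intermediate landings: 3 × 1800 = 5400 mm.
Developed length = 32452 + 5400 = 37852 mm.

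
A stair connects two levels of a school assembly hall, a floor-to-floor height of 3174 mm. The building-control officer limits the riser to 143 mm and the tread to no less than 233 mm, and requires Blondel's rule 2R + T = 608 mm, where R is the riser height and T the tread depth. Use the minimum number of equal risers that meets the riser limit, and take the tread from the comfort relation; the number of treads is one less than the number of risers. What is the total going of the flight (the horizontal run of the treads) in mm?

3174 / 143 = 22.20, so 23 risers are needed.
Each riser is 3174/23 = 138 mm (≤ 143 mm).
Tread T = 608 − 2 × 138 = 332 mm (≥ 233 mm).
Going = (23 − 1) × 332 = 7304 mm.

7304 mm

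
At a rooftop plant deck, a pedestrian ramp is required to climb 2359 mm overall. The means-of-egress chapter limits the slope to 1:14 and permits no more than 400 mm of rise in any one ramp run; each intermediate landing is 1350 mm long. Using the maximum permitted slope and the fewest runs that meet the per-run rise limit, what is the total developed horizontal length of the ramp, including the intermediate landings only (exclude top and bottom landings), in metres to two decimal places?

39.78 m

At most 400 each: 2359/400 = 5.90, giving 6 ramp runs. That means 5 intermediate landings.
Ramp run (horizontal) at 1:14: 2359 × 14 = 33026 mm.
5 intermediate landings contribute 5 × 1350 = 6750 mm.
Total developed length = 33026 + 6750 = 39776 mm.
= 39.78 m.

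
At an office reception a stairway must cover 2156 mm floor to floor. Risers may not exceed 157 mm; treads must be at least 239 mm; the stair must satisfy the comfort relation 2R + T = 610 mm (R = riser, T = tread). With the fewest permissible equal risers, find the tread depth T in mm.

302 mm

At most 157 each: 2156/157 = 13.73, giving 14 risers.
Riser R = 2156 / 14 = 154 mm, within the 157 mm limit.
From 2R + T = 610: T = 610 − 308 = 302 mm.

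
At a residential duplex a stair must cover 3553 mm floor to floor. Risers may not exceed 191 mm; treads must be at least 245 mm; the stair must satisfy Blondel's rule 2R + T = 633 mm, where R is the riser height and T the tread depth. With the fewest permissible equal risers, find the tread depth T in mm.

259 mm

3553 / 191 = 18.60, so 19 risers are needed.
R = 3553 ÷ 19 = 187 mm.
T = 633 − 2·187 = 259 mm, which satisfies the 245 mm minimum.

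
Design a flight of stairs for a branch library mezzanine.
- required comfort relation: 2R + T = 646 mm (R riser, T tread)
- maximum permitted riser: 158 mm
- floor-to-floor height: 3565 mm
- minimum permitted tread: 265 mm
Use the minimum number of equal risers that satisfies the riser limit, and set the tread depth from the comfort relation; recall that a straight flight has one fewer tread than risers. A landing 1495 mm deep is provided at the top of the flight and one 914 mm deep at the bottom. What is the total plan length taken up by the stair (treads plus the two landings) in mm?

9801 mm

At most 158 each: 3565/158 = 22.56, giving 23 risers.
Riser R = 3565 / 23 = 155 mm, within the 158 mm limit.
T = 646 − 2·155 = 336 mm, which satisfies the 265 mm minimum.
Going = (23 − 1) × 336 = 7392 mm.
Add landings: 7392 + 1495 + 914 = 9801 mm.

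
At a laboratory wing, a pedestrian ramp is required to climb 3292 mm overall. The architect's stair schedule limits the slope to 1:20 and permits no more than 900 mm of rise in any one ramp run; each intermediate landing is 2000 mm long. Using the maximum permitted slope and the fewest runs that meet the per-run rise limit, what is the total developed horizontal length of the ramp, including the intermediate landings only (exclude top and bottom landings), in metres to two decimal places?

71.84 m

⌈3292/900⌉ = 4 ramp runs. That means 3 intermediate landings.
Horizontal run for 3292 mm of rise at 1:20 is 3292 × 20 = 65840 mm.
Intermediate landings: 3 × 2000 = 6000 mm.
Total developed length = 65840 + 6000 = 71840 mm.
= 71.84 m.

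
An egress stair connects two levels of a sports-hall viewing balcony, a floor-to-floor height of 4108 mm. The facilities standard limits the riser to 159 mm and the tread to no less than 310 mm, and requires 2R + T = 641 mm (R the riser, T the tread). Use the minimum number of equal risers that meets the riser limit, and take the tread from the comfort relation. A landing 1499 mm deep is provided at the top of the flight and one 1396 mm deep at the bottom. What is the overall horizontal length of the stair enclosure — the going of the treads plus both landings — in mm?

11020 mm

⌈4108/159⌉ = 26 risers.
R = 4108 ÷ 26 = 158 mm.
T = 641 − 2·158 = 325 mm, which satisfies the 310 mm minimum.
Treads = 26 − 1 = 25; going = 25 × 325 = 8125 mm.
Enclosure = 8125 + 1499 + 1396 = 11020 mm.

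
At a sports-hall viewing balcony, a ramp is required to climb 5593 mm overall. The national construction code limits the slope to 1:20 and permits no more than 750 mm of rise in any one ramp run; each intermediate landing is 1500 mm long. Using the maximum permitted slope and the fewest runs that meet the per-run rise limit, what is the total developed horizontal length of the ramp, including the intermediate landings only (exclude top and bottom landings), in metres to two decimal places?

5593 / 750 = 7.46, so 8 ramp runs are needed. That means 7 intermediate landings.
Ramp run (horizontal) at 1:20: 5593 × 20 = 111860 mm.
7 intermediate landings contribute 7 × 1500 = 10500 mm.
Total developed length = 111860 + 10500 = 122360 mm.
= 122.36 m.

122.36 m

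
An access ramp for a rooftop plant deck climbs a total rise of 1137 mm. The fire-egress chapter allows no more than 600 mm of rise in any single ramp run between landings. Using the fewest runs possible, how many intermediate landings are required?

1137 / 600 = 1.895 → round up to 2 ramp runs.
2 runs are separated by 1 intermediate landings.

1 intermediate landings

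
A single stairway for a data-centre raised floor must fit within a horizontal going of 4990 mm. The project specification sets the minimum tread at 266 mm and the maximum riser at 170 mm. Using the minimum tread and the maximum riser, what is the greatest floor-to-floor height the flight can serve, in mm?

Treads that fit: ⌊4990 / 266⌋ = 18.
Risers = treads + 1 = 19.
Maximum height = 19 × 170 = 3230 mm.

3230 mm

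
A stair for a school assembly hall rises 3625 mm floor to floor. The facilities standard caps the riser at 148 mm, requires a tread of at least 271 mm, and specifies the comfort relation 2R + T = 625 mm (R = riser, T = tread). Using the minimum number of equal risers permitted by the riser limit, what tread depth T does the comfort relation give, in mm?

335 mm

3625 / 148 = 24.49, so 25 risers are needed.
Each riser is 3625/25 = 145 mm (≤ 148 mm).
From 2R + T = 625: T = 625 − 290 = 335 mm.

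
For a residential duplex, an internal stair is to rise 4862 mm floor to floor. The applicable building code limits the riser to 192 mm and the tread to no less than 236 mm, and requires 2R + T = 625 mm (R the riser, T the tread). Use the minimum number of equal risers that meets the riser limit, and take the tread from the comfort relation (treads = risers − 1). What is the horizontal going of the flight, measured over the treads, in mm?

6275 mm

⌈4862/192⌉ = 26 risers.
Each riser is 4862/26 = 187 mm (≤ 192 mm).
T = 625 − 2·187 = 251 mm, which satisfies the 236 mm minimum.
Going = (26 − 1) × 251 = 6275 mm.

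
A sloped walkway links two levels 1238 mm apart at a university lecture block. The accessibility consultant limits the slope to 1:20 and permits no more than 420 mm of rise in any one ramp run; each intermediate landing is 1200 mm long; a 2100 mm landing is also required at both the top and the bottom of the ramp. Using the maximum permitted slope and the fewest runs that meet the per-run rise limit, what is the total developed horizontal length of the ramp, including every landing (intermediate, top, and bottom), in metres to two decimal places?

At most 420 each: 1238/420 = 2.95, giving 3 ramp runs. That means 2 intermediate landings.
Ramp run (horizontal) at 1:20: 1238 × 20 = 24760 mm.
Intermediate landings: 2 × 1200 = 2400 mm.
Top and bottom landings: 2 × 2100 = 4200 mm.
Total = 24760 + 2400 + 4200 = 31360 mm.
= 31.36 m.

31.36 m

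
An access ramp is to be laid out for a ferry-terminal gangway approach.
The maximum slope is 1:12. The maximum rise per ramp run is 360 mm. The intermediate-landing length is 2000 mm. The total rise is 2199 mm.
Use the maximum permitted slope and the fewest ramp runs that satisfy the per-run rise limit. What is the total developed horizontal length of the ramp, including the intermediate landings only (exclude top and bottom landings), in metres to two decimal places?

2199 / 360 = 6.11, so 7 ramp runs are needed. That means 6 intermediate landings.
Ramp run (horizontal) at 1:12: 2199 × 12 = 26388 mm.
6 intermediate landings contribute 6 × 2000 = 12000 mm.
Developed length = 26388 + 12000 = 38388 mm.
= 38.39 m.

38.39 m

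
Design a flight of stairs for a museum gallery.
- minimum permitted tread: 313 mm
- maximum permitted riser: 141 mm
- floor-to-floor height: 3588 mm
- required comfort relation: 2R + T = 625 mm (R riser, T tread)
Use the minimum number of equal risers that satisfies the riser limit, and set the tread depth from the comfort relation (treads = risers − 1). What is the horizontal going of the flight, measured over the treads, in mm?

3588 / 141 = 25.45, so 26 risers are needed.
Riser R = 3588 / 26 = 138 mm, within the 141 mm limit.
Tread T = 625 − 2 × 138 = 349 mm (≥ 313 mm).
Treads = 26 − 1 = 25; going = 25 × 349 = 8725 mm.

8725 mm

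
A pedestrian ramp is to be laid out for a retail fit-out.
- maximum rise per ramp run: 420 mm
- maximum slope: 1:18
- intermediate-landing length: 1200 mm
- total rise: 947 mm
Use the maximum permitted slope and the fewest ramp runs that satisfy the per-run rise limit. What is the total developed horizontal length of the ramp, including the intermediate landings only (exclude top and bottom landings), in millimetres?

947 / 420 = 2.255 → round up to 3 ramp runs. That means 2 intermediate landings.
Horizontal run for 947 mm of rise at 1:18 is 947 × 18 = 17046 mm.
Intermediate landings: 2 × 1200 = 2400 mm.
Total developed length = 17046 + 2400 = 19446 mm.

19446 mm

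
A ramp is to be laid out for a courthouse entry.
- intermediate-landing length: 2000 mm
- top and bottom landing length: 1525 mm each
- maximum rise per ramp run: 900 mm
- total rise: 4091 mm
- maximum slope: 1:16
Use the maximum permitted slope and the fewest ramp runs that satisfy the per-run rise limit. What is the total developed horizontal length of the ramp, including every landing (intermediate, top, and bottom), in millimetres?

76506 mm

⌈4091/900⌉ = 5 ramp runs. That means 4 intermediate landings.
Ramp run (horizontal) at 1:16: 4091 × 16 = 65456 mm.
4 intermediate landings contribute 4 × 2000 = 8000 mm.
Top and bottom landings: 2 × 1525 = 3050 mm.
Total = 65456 + 8000 + 3050 = 76506 mm.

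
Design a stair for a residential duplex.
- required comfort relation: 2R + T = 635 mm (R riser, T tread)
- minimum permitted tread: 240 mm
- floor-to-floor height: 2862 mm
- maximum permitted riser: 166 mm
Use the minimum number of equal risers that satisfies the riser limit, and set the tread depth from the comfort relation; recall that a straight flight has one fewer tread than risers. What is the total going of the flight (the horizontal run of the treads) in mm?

5389 mm

2862 / 166 = 17.241 → round up to 18 risers.
Riser R = 2862 / 18 = 159 mm, within the 166 mm limit.
From 2R + T = 635: T = 635 − 318 = 317 mm.
Treads = 18 − 1 = 17; going = 17 × 317 = 5389 mm.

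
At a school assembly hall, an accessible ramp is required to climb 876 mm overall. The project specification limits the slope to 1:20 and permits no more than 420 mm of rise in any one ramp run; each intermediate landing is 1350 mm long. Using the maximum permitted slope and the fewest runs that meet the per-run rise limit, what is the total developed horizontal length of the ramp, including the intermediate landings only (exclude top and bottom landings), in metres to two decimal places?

At most 420 each: 876/420 = 2.09, giving 3 ramp runs. That means 2 intermediate landings.
Ramp run (horizontal) at 1:20: 876 × 20 = 17520 mm.
Intermediate landings: 2 × 1350 = 2700 mm.
Total developed length = 17520 + 2700 = 20220 mm.
= 20.22 m.

20.22 m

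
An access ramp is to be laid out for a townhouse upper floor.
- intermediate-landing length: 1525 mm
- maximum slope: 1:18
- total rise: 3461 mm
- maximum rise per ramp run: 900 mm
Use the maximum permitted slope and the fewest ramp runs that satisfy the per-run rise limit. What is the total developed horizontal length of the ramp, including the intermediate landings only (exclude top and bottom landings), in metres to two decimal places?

66.87 m

At most 900 each: 3461/900 = 3.85, giving 4 ramp runs. That means 3 intermediate landings.
Horizontal run for 3461 mm of rise at 1:18 is 3461 × 18 = 62298 mm.
3 intermediate landings contribute 3 × 1525 = 4575 mm.
Total developed length = 62298 + 4575 = 66873 mm.
= 66.87 m.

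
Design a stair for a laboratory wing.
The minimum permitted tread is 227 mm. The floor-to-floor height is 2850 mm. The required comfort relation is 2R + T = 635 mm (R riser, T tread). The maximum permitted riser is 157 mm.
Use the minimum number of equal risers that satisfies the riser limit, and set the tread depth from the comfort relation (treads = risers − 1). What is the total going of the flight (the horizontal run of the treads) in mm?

⌈2850/157⌉ = 19 risers.
R = 2850 ÷ 19 = 150 mm.
Tread T = 635 − 2 × 150 = 335 mm (≥ 227 mm).
Treads = 19 − 1 = 18; going = 18 × 335 = 6030 mm.

6030 mm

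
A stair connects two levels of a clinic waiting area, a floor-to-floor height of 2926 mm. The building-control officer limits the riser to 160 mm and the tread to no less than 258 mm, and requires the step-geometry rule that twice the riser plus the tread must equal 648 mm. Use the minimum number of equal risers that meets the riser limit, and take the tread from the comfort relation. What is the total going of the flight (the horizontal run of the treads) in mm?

2926 / 160 = 18.288 → round up to 19 risers.
R = 2926 ÷ 19 = 154 mm.
Tread T = 648 − 2 × 154 = 340 mm (≥ 258 mm).
Going = (19 − 1) × 340 = 6120 mm.

6120 mm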